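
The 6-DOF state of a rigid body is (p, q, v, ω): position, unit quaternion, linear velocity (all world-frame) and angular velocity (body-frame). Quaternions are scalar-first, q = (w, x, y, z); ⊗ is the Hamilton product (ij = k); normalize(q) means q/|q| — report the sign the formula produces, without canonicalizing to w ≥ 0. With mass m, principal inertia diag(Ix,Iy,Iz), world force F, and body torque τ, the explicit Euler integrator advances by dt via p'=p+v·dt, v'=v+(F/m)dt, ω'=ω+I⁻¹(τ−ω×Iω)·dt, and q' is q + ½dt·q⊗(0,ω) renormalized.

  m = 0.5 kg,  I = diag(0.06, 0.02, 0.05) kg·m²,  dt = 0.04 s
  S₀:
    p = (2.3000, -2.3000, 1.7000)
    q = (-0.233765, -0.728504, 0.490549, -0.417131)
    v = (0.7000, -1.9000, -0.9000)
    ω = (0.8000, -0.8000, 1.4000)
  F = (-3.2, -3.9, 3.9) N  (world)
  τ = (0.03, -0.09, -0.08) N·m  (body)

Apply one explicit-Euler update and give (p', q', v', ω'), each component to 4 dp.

p' = (2.3280, -2.3760, 1.6640)
q' = (-0.2024, -0.7247, 0.5077, -0.4196)
v' = (0.4440, -2.2120, -0.5880)
ω' = (0.8424, -1.0024, 1.3155)

p' = p + v·dt = (2.3280, -2.3760, 1.6640)
new velocity v' = (0.4440, -2.2120, -0.5880)
ω×(Iω) gyroscopic = (-0.0336, 0.0112, 0.0256)
angular accel α = (1.0600, -5.0600, -2.1120)
ω + α·dt = (0.8424, -1.0024, 1.3155)
2q̇ = q⊗(0,ω) = (1.5592258, 0.1660518, 0.8732128, -0.1369070)
q' = normalize(q + ½dt·q⊗(0,ω)) = (-0.2024, -0.7247, 0.5077, -0.4196)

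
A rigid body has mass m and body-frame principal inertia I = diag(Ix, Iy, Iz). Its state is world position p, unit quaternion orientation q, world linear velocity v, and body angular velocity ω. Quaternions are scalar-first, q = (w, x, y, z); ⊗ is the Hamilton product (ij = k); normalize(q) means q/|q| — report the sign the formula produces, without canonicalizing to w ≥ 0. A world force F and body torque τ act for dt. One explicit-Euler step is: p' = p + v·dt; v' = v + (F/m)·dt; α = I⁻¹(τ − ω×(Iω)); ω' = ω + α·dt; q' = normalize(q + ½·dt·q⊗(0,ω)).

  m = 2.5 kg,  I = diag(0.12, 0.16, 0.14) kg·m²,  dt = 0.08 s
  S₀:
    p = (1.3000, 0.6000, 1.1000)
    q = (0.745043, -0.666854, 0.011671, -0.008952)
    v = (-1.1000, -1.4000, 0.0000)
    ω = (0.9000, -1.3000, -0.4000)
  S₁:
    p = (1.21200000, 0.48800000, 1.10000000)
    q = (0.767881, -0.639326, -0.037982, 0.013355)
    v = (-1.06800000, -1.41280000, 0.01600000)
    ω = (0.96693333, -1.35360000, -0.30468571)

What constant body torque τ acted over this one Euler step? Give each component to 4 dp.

τ = (0.0900, -0.1000, 0.1200)

rate change Δω = (0.06693333, -0.05360000, 0.09531429)
gyro term ω₀×Iω₀ = (-0.0104, 0.0072, -0.0468)
applied torque τ = (0.0900, -0.1000, 0.1200)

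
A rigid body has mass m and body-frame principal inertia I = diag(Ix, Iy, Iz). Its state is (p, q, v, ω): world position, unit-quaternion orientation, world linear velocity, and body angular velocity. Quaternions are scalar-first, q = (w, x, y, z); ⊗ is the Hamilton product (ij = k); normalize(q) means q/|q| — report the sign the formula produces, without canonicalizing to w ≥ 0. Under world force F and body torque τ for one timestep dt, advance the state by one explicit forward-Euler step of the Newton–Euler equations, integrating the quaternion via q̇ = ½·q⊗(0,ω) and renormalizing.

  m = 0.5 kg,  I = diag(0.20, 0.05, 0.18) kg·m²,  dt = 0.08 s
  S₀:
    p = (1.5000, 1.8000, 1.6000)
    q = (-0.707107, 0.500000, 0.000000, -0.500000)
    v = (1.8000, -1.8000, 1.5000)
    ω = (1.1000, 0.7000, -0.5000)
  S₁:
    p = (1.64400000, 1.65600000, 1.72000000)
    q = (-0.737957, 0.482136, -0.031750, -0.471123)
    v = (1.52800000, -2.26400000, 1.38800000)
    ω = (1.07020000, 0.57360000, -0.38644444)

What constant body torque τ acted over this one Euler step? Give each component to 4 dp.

Δω = ω₁−ω₀ = (-0.02980000, -0.12640000, 0.11355556)
applied torque τ = (-0.1200, -0.0900, 0.1400)

τ = (-0.1200, -0.0900, 0.1400)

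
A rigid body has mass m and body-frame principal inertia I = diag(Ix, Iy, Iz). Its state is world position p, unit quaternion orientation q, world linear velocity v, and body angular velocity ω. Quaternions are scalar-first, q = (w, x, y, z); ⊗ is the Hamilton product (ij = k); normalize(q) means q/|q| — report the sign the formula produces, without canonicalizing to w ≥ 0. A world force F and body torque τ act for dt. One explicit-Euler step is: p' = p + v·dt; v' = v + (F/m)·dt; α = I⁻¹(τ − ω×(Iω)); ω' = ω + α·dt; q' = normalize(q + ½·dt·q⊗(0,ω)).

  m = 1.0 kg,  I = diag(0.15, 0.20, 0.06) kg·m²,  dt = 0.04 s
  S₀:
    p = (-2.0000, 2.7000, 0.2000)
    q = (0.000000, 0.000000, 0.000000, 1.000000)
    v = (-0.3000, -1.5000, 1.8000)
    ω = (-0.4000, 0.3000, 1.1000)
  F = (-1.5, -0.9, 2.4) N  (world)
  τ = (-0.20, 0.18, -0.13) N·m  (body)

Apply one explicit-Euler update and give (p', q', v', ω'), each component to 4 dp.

p' = (-2.0120, 2.6400, 0.2720)
q' = (-0.0220, -0.0060, -0.0080, 0.9997)
v' = (-0.3600, -1.5360, 1.8960)
ω' = (-0.4410, 0.3439, 1.0173)

a = (-1.5000, -0.9000, 2.4000)
p + v·dt = (-2.0120, 2.6400, 0.2720)
v' = v + a·dt = (-0.3600, -1.5360, 1.8960)
angular accel α = (-1.0253, 1.0980, -2.0667)
new body rate ω' = (-0.4410, 0.3439, 1.0173)
q⊗(0,ω) = (-1.1000000, -0.3000000, -0.4000000, 0.0000000)
updated quaternion q' = (-0.0220, -0.0060, -0.0080, 0.9997)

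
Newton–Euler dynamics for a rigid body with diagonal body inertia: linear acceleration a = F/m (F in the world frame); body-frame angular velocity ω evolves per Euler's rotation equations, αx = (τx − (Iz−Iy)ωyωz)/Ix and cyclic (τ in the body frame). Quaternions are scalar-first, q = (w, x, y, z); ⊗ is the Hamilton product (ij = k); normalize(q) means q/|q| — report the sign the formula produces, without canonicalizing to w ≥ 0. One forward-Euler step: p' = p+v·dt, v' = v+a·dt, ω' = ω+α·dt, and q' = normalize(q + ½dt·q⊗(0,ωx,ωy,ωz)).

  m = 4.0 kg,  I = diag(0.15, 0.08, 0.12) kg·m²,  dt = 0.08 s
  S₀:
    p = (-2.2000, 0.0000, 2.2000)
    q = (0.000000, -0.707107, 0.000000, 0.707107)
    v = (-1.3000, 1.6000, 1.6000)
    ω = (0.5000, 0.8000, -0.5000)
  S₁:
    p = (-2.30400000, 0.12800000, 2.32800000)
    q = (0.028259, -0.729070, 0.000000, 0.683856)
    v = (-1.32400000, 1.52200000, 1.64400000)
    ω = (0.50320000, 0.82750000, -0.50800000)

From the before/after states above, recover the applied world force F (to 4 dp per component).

velocity change Δv = (-0.02400000, -0.07800000, 0.04400000)
m·(v₁−v₀)/dt = (-1.2000, -3.9000, 2.2000)

F = (-1.2000, -3.9000, 2.2000)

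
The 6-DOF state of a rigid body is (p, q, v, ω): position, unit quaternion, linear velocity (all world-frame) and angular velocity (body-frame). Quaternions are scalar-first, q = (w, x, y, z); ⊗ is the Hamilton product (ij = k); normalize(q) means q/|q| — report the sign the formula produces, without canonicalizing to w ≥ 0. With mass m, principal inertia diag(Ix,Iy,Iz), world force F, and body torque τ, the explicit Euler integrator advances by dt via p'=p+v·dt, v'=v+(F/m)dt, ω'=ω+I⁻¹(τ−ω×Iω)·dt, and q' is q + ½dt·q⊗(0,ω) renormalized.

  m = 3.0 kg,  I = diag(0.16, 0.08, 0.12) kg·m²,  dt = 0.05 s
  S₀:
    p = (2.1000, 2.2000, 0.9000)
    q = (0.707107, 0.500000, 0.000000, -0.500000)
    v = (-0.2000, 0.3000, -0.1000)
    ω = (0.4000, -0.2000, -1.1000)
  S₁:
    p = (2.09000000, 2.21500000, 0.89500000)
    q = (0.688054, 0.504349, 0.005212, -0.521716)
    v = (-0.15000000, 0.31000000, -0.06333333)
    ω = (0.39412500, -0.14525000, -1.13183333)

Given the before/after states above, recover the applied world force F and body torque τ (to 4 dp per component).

rate change Δω = (-0.00587500, 0.05475000, -0.03183333)
applied torque τ = (-0.0100, 0.0700, -0.0700)
Δv = v₁−v₀ = (0.05000000, 0.01000000, 0.03666667)
applied force F = (3.0000, 0.6000, 2.2000)

F = (3.0000, 0.6000, 2.2000)
τ = (-0.0100, 0.0700, -0.0700)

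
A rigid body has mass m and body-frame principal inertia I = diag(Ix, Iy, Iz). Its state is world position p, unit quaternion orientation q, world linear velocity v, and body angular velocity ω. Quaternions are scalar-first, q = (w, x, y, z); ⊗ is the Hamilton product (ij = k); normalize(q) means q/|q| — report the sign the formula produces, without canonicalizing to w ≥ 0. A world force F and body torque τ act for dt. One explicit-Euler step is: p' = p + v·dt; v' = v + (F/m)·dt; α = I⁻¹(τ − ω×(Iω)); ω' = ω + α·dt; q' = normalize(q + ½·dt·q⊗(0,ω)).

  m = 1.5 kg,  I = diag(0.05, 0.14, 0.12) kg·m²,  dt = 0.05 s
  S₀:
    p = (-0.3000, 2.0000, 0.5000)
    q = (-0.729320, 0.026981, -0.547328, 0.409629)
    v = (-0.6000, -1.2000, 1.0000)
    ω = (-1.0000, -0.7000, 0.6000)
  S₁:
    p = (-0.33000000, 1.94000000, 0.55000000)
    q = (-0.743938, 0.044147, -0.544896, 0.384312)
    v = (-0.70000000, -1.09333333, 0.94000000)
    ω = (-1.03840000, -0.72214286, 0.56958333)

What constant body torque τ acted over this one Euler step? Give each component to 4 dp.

rate change Δω = (-0.03840000, -0.02214286, -0.03041667)
ω₀×(Iω₀) = (0.0084, 0.0420, 0.0630)
τ = I·(Δω/dt) + ω₀×(Iω₀) = (-0.0300, -0.0200, -0.0100)

τ = (-0.0300, -0.0200, -0.0100)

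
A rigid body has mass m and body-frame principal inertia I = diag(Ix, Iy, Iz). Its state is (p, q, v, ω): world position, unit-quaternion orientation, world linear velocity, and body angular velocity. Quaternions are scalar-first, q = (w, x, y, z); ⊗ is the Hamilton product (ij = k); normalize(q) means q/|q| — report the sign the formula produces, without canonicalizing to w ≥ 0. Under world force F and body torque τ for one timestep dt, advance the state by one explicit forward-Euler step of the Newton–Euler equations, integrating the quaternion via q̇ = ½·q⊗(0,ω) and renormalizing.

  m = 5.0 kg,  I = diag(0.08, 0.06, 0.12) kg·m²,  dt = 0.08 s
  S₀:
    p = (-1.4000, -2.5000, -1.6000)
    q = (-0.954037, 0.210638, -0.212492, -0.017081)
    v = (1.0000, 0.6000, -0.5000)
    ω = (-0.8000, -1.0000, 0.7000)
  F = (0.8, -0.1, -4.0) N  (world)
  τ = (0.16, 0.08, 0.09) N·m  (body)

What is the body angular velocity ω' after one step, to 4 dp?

precession coupling ω×(Iω) = (-0.0420, 0.0224, -0.0160)
angular accel α = (2.5250, 0.9600, 0.8833)
ω + α·dt = (-0.5980, -0.9232, 0.7707)

ω' = (-0.5980, -0.9232, 0.7707)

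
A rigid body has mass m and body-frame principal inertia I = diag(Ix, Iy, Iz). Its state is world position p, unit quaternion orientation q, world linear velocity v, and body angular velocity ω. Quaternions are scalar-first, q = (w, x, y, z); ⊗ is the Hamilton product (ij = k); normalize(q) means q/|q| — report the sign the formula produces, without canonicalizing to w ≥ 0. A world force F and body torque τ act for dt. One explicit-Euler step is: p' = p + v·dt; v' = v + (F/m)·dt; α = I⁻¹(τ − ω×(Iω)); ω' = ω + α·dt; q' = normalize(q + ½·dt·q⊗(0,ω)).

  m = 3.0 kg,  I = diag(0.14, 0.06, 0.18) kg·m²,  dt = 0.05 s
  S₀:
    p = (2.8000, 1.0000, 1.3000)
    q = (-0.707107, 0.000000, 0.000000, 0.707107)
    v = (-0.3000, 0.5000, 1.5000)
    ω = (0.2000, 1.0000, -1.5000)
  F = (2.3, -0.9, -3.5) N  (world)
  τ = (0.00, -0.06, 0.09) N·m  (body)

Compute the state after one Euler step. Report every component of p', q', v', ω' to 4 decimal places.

p' = (2.7850, 1.0250, 1.3750)
q' = (-0.6799, -0.0212, -0.0141, 0.7329)
v' = (-0.2617, 0.4850, 1.4417)
ω' = (0.2643, 0.9400, -1.4706)

p + v·dt = (2.7850, 1.0250, 1.3750)
v + (F/m)dt = (-0.2617, 0.4850, 1.4417)
precession coupling ω×(Iω) = (-0.1800, 0.0120, -0.0160)
(τ − ω×Iω)/I = (1.2857, -1.2000, 0.5889)
ω' = ω + α·dt = (0.2643, 0.9400, -1.4706)
2q̇ = q⊗(0,ω) = (1.0606605, -0.8485284, -0.5656856, 1.0606605)
q + ½dt·q⊗(0,ω), renormalized = (-0.6799, -0.0212, -0.0141, 0.7329)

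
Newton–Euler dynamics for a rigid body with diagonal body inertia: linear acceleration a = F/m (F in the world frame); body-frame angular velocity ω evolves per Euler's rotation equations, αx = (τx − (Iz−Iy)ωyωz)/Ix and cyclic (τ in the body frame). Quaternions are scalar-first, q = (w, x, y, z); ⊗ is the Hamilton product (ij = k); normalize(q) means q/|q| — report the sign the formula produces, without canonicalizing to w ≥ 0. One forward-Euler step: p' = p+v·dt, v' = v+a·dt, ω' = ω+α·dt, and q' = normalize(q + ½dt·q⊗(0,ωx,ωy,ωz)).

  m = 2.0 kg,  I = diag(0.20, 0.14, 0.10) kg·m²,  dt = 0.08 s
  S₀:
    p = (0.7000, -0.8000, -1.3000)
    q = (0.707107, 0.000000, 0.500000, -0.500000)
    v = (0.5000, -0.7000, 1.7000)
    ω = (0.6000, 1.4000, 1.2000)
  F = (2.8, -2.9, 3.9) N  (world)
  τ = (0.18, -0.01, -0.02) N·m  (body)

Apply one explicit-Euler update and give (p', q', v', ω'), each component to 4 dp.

a = F/m = (1.4000, -1.4500, 1.9500)
new position p' = (0.7400, -0.8560, -1.1640)
v' = v + a·dt = (0.6120, -0.8160, 1.8560)
α = I⁻¹(τ − ω×Iω) = (1.2360, -0.5857, 0.3040)
new body rate ω' = (0.6989, 1.3531, 1.2243)
2q̇ = q⊗(0,ω) = (-0.1000000, 1.7242642, 0.6899498, 0.5485284)
q + ½dt·q⊗(0,ω), renormalized = (0.7010, 0.0688, 0.5260, -0.4766)

p' = (0.7400, -0.8560, -1.1640)
q' = (0.7010, 0.0688, 0.5260, -0.4766)
v' = (0.6120, -0.8160, 1.8560)
ω' = (0.6989, 1.3531, 1.2243)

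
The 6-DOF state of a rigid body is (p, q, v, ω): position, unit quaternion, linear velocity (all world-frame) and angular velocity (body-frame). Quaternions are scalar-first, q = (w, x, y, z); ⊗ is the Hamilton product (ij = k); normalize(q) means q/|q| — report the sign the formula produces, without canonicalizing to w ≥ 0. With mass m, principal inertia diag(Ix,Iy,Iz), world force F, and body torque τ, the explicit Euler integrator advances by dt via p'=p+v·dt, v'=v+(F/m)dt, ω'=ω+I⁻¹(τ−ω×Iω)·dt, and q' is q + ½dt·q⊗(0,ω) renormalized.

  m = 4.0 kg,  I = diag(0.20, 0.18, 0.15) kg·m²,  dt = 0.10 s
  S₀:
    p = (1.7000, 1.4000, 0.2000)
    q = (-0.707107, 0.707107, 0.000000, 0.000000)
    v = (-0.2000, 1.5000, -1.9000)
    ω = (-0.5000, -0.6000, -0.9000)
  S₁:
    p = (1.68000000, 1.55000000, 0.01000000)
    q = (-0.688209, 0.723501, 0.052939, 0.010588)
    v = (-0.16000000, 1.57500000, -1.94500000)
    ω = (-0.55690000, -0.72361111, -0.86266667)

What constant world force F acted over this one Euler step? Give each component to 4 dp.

F = (1.6000, 3.0000, -1.8000)

v₁ − v₀ = (0.04000000, 0.07500000, -0.04500000)
applied force F = (1.6000, 3.0000, -1.8000)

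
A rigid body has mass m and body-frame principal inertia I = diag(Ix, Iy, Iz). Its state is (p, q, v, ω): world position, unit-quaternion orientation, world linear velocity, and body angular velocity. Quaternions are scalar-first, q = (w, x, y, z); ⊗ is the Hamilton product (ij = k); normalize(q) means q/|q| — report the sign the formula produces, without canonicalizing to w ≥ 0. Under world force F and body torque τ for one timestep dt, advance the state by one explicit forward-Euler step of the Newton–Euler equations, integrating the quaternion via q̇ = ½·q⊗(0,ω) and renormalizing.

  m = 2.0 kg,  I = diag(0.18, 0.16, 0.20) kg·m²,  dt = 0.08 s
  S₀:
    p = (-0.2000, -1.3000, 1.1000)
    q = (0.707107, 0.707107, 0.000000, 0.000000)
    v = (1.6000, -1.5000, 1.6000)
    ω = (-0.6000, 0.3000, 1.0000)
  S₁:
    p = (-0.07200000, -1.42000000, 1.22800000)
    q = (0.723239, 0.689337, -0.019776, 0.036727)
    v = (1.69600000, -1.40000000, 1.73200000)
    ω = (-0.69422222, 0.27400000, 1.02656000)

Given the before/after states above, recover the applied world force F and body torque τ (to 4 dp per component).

Δω = ω₁−ω₀ = (-0.09422222, -0.02600000, 0.02656000)
precession coupling = (0.0120, 0.0120, 0.0036)
τ = I·(Δω/dt) + ω₀×(Iω₀) = (-0.2000, -0.0400, 0.0700)
velocity change Δv = (0.09600000, 0.10000000, 0.13200000)
applied force F = (2.4000, 2.5000, 3.3000)

F = (2.4000, 2.5000, 3.3000)
τ = (-0.2000, -0.0400, 0.0700)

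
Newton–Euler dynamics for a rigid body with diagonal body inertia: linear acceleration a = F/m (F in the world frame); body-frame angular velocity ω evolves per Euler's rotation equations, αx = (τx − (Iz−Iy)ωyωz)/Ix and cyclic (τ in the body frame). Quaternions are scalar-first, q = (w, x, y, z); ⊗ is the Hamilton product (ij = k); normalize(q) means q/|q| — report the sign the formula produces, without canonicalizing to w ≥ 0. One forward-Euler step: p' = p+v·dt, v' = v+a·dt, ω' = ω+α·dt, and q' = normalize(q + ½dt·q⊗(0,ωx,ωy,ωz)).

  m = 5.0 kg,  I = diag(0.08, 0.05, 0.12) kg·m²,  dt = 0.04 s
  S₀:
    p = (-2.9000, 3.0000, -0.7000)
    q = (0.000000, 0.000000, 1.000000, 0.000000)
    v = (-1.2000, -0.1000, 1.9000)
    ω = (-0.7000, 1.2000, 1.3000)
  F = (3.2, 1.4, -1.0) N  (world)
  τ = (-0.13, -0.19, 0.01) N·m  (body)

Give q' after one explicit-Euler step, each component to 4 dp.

2q̇ = q⊗(0,ω) = (-1.2000000, 1.3000000, 0.0000000, 0.7000000)
updated quaternion q' = (-0.0240, 0.0260, 0.9993, 0.0140)

q' = (-0.0240, 0.0260, 0.9993, 0.0140)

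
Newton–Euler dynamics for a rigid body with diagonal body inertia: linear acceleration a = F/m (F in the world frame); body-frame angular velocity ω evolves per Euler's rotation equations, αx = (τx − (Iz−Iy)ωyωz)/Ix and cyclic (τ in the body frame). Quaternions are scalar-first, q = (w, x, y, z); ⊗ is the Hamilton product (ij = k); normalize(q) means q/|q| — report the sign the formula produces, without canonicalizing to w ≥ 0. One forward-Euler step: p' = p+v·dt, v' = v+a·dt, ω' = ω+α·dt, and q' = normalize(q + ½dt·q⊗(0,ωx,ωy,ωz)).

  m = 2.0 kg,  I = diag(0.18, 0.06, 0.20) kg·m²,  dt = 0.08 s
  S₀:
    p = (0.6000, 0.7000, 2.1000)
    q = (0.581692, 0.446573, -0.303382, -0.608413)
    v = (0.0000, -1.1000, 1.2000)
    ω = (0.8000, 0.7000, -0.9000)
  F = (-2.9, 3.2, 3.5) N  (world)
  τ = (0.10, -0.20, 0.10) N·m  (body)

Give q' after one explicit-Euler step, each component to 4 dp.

q' = (0.5531, 0.4924, -0.2900, -0.6062)

q⊗(0,ω) = (-0.6924627, 1.1642865, 0.3223697, 0.0317839)
q' = normalize(q + ½dt·q⊗(0,ω)) = (0.5531, 0.4924, -0.2900, -0.6062)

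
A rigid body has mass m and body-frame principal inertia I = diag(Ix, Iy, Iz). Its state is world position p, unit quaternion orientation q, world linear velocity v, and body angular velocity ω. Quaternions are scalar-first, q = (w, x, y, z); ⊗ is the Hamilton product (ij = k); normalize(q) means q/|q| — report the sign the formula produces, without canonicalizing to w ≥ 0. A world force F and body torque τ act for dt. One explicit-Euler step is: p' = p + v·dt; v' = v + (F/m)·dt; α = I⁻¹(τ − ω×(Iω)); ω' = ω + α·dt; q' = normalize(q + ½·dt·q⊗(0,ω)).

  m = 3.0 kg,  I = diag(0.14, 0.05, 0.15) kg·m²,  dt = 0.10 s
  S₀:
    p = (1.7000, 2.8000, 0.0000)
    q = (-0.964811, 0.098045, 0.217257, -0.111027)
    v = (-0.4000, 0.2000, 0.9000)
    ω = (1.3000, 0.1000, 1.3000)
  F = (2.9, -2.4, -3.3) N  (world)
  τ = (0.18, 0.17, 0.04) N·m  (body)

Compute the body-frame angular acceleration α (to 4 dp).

α = (1.1929, 3.7380, 0.3447)

ω×(Iω) gyroscopic = (0.0130, -0.0169, -0.0117)
α = I⁻¹(τ − ω×Iω) = (1.1929, 3.7380, 0.3447)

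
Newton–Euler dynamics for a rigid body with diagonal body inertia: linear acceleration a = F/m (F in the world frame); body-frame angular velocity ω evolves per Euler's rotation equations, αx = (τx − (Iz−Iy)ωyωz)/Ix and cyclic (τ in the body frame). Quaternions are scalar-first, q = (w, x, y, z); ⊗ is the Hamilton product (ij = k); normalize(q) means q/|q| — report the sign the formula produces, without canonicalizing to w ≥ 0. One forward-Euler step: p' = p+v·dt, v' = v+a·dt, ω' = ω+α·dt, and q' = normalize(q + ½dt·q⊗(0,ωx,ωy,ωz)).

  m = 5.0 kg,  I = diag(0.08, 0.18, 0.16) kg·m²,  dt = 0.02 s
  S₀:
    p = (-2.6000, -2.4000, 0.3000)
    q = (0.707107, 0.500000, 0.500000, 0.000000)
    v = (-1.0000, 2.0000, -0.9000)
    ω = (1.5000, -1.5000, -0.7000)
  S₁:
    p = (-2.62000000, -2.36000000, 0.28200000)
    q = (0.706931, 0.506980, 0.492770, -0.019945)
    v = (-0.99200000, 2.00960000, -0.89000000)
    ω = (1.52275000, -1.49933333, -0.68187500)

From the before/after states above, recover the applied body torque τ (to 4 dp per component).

τ = (0.0700, 0.0900, -0.0800)

rate change Δω = (0.02275000, 0.00066667, 0.01812500)
applied torque τ = (0.0700, 0.0900, -0.0800)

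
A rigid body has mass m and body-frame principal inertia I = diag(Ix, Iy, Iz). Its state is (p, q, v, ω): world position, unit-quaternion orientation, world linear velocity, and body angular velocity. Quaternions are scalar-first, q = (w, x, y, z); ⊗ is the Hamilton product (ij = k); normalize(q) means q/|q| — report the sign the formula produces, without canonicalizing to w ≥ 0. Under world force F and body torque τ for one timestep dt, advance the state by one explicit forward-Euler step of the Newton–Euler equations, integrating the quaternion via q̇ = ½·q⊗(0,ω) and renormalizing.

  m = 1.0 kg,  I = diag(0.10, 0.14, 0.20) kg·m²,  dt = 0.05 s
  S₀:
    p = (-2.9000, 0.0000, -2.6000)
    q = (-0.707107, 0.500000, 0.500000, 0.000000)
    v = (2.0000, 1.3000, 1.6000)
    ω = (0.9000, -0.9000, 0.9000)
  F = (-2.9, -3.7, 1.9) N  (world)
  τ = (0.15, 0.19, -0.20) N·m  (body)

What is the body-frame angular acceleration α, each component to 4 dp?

ω×(Iω) gyroscopic = (-0.0486, -0.0810, -0.0324)
α = I⁻¹(τ − ω×Iω) = (1.9860, 1.9357, -0.8380)

α = (1.9860, 1.9357, -0.8380)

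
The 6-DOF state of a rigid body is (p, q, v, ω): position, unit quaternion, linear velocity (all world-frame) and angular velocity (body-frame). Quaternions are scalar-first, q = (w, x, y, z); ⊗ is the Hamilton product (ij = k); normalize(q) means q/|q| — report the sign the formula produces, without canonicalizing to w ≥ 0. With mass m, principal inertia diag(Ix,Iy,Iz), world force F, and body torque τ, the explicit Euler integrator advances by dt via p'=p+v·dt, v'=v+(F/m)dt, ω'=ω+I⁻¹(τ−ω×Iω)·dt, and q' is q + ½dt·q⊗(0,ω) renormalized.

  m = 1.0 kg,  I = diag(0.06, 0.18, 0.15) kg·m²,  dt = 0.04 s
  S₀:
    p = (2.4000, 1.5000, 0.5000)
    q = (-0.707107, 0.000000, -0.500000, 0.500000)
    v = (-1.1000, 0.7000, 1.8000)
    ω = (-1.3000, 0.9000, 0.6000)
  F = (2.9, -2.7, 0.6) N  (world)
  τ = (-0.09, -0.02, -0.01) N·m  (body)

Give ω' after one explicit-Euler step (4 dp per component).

ω' = (-1.3492, 0.8800, 0.6348)

ω×(Iω) gyroscopic = (-0.0162, 0.0702, -0.1404)
angular accel α = (-1.2300, -0.5011, 0.8693)
ω + α·dt = (-1.3492, 0.8800, 0.6348)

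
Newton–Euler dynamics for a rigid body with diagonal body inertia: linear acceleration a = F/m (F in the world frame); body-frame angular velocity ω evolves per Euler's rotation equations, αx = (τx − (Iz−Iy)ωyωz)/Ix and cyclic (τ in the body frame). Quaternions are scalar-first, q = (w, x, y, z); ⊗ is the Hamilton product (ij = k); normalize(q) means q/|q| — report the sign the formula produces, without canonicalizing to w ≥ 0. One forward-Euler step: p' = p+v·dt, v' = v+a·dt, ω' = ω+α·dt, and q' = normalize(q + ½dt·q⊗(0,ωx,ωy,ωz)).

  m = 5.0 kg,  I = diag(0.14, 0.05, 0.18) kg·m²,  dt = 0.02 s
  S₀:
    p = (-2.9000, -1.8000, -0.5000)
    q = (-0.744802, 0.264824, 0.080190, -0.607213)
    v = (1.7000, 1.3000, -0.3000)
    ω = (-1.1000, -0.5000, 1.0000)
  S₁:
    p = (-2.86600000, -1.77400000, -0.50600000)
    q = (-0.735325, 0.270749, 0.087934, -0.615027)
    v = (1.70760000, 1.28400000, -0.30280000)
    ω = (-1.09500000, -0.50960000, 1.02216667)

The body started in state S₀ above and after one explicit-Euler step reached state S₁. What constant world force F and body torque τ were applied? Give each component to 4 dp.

velocity change Δv = (0.00760000, -0.01600000, -0.00280000)
m·(v₁−v₀)/dt = (1.9000, -4.0000, -0.7000)
Δω = ω₁−ω₀ = (0.00500000, -0.00960000, 0.02216667)
ω₀×(Iω₀) = (-0.0650, 0.0440, -0.0495)
applied torque τ = (-0.0300, 0.0200, 0.1500)

F = (1.9000, -4.0000, -0.7000)
τ = (-0.0300, 0.0200, 0.1500)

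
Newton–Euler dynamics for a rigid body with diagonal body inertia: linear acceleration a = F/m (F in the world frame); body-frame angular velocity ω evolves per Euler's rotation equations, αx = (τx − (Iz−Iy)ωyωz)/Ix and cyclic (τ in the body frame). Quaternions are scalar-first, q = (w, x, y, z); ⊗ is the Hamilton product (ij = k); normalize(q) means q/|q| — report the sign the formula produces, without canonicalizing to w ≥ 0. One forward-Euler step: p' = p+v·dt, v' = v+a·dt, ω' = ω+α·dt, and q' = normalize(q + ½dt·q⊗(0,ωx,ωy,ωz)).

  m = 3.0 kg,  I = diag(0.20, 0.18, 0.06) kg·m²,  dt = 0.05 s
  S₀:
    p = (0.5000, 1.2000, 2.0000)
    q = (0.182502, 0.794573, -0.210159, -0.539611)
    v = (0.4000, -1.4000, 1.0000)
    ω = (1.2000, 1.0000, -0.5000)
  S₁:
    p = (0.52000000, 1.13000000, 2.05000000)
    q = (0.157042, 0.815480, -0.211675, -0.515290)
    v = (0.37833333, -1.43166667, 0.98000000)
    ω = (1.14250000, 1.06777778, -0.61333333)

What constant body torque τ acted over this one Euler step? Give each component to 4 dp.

rate change Δω = (-0.05750000, 0.06777778, -0.11333333)
precession coupling = (0.0600, -0.0840, -0.0240)
τ = I·(Δω/dt) + ω₀×(Iω₀) = (-0.1700, 0.1600, -0.1600)

τ = (-0.1700, 0.1600, -0.1600)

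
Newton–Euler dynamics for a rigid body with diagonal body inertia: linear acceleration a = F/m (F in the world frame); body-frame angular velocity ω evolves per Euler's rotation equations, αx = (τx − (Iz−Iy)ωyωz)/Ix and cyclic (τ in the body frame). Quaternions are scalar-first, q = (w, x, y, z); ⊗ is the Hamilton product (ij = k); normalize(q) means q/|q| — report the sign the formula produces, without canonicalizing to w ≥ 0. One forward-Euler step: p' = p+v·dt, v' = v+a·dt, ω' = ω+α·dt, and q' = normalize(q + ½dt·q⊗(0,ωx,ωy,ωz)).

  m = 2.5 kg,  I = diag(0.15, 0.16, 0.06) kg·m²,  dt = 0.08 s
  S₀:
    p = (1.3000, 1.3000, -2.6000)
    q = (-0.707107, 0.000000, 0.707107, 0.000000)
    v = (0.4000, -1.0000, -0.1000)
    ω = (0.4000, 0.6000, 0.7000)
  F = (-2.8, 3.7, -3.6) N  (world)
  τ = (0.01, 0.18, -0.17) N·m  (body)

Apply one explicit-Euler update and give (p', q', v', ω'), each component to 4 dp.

p' = (1.3320, 1.2200, -2.6080)
q' = (-0.7235, 0.0085, 0.6896, -0.0311)
v' = (0.3104, -0.8816, -0.2152)
ω' = (0.4277, 0.6774, 0.4701)

precession coupling ω×(Iω) = (-0.0420, 0.0252, 0.0024)
angular accel α = (0.3467, 0.9675, -2.8733)
ω' = ω + α·dt = (0.4277, 0.6774, 0.4701)
q⊗(0,ω) = (-0.4242642, 0.2121321, -0.4242642, -0.7778177)
q' = normalize(q + ½dt·q⊗(0,ω)) = (-0.7235, 0.0085, 0.6896, -0.0311)
p + v·dt = (1.3320, 1.2200, -2.6080)
v + (F/m)dt = (0.3104, -0.8816, -0.2152)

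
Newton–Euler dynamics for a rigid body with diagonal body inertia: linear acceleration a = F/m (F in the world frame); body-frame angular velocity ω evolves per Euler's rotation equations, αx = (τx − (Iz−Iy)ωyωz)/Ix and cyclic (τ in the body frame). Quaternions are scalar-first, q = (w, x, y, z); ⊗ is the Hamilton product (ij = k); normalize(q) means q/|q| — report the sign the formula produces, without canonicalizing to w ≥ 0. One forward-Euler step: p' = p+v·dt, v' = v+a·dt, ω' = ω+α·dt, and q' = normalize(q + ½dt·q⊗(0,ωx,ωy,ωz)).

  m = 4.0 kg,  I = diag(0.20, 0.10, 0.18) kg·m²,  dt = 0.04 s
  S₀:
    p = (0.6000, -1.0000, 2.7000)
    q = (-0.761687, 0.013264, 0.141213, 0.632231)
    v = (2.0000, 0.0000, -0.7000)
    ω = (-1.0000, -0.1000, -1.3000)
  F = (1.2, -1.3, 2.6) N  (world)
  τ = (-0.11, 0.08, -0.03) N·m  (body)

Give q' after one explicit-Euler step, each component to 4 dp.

q⊗(0,ω) = (0.8492856, 0.6413332, -0.5388191, 1.1300797)
q' = normalize(q + ½dt·q⊗(0,ω)) = (-0.7443, 0.0261, 0.1304, 0.6545)

q' = (-0.7443, 0.0261, 0.1304, 0.6545)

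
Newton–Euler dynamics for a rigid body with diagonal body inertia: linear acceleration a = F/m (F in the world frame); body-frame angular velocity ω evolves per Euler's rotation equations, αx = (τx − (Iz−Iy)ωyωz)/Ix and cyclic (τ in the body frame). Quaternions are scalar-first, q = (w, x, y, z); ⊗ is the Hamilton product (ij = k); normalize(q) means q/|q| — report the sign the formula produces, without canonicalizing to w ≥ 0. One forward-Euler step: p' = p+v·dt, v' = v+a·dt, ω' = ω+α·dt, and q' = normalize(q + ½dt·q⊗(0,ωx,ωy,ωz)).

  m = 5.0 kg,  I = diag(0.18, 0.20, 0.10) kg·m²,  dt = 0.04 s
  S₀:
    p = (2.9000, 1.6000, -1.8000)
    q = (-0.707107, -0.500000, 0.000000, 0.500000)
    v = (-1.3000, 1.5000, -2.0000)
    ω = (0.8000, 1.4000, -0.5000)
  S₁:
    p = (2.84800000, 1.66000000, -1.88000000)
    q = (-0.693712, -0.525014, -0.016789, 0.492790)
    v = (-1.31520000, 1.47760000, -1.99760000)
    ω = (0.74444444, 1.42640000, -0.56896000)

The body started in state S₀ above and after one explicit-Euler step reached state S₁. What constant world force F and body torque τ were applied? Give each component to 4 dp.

F = (-1.9000, -2.8000, 0.3000)
τ = (-0.1800, 0.1000, -0.1500)

ω₁ − ω₀ = (-0.05555556, 0.02640000, -0.06896000)
gyro term ω₀×Iω₀ = (0.0700, -0.0320, 0.0224)
τ = I·(Δω/dt) + ω₀×(Iω₀) = (-0.1800, 0.1000, -0.1500)
velocity change Δv = (-0.01520000, -0.02240000, 0.00240000)
applied force F = (-1.9000, -2.8000, 0.3000)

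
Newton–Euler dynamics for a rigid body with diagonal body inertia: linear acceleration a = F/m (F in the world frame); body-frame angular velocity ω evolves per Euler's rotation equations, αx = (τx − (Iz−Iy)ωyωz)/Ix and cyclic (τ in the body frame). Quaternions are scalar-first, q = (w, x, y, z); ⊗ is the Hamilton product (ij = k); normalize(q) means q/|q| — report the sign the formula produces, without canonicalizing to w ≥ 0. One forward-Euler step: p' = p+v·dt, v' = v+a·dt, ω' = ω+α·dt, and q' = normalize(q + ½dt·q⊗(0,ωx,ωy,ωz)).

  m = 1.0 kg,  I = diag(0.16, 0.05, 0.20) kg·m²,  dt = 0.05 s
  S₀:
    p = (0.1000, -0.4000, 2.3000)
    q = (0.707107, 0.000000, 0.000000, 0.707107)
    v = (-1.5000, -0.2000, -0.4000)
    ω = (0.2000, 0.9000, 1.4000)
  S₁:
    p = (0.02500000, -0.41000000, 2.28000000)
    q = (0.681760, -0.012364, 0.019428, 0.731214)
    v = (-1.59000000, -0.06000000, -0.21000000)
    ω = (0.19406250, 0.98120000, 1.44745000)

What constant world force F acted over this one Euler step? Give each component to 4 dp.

F = (-1.8000, 2.8000, 3.8000)

v₁ − v₀ = (-0.09000000, 0.14000000, 0.19000000)
applied force F = (-1.8000, 2.8000, 3.8000)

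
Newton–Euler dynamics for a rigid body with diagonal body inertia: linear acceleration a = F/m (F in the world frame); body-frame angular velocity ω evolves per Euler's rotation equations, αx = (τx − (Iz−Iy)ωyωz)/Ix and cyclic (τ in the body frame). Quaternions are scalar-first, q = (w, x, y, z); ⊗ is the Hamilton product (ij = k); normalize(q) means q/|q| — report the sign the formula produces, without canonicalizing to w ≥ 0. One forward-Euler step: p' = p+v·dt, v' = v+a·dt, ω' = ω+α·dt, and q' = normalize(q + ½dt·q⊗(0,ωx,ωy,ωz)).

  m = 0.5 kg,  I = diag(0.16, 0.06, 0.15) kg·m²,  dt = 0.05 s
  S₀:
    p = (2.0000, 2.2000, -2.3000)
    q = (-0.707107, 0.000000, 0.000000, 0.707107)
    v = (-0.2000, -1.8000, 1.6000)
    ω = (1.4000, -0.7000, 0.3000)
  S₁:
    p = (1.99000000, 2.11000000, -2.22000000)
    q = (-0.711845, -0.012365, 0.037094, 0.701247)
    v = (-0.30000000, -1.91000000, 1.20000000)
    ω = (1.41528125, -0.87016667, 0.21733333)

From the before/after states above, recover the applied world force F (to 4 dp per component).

F = (-1.0000, -1.1000, -4.0000)

Δv = v₁−v₀ = (-0.10000000, -0.11000000, -0.40000000)
m·(v₁−v₀)/dt = (-1.0000, -1.1000, -4.0000)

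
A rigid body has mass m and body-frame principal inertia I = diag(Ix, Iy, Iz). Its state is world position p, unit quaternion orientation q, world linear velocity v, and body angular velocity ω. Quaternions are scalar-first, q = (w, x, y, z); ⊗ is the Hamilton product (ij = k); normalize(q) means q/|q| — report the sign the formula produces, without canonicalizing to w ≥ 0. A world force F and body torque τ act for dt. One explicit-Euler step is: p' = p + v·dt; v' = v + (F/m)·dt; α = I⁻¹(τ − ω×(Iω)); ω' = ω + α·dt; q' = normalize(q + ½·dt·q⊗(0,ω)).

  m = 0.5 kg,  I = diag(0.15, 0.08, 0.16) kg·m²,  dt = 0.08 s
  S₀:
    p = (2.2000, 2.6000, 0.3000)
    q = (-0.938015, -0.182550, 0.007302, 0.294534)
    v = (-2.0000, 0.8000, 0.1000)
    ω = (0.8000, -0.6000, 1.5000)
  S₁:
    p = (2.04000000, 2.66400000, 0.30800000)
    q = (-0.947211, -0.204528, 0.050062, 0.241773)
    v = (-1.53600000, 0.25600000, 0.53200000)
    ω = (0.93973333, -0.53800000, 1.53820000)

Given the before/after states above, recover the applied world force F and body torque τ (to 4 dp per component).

Δv = v₁−v₀ = (0.46400000, -0.54400000, 0.43200000)
applied force F = (2.9000, -3.4000, 2.7000)
rate change Δω = (0.13973333, 0.06200000, 0.03820000)
precession coupling = (-0.0720, -0.0120, 0.0336)
I·α + gyro = (0.1900, 0.0500, 0.1100)

F = (2.9000, -3.4000, 2.7000)
τ = (0.1900, 0.0500, 0.1100)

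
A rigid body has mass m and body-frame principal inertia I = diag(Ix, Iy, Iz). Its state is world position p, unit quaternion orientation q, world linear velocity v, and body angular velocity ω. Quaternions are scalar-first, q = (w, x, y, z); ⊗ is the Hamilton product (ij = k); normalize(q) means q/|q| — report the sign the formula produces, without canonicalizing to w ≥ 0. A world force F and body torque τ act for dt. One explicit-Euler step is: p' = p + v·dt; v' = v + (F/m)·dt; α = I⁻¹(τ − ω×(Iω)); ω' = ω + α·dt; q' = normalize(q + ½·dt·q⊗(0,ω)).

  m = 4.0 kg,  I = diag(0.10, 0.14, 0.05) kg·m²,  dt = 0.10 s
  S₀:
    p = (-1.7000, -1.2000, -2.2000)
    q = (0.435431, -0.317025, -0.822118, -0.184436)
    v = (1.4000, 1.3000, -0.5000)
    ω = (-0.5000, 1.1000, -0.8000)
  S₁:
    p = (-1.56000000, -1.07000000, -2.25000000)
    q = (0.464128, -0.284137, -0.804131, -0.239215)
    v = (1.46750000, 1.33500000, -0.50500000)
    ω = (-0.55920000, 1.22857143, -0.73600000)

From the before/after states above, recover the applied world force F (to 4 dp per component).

velocity change Δv = (0.06750000, 0.03500000, -0.00500000)
F = m·Δv/dt = (2.7000, 1.4000, -0.2000)

F = (2.7000, 1.4000, -0.2000)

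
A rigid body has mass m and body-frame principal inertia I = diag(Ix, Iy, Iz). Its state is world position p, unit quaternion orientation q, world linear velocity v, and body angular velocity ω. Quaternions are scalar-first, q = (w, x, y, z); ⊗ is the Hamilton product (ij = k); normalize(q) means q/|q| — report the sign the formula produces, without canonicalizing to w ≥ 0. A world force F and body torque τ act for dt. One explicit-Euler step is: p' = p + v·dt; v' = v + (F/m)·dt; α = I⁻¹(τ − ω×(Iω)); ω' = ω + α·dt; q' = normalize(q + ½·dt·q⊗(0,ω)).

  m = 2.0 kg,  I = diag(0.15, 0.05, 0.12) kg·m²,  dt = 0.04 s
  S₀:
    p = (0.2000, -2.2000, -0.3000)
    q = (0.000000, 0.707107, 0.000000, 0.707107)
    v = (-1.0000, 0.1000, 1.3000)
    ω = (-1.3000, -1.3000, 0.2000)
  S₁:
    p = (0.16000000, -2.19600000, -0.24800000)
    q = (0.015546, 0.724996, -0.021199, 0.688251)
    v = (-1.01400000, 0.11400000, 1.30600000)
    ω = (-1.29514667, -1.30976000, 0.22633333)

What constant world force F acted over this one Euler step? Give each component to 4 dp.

Δv = v₁−v₀ = (-0.01400000, 0.01400000, 0.00600000)
F = m·Δv/dt = (-0.7000, 0.7000, 0.3000)

F = (-0.7000, 0.7000, 0.3000)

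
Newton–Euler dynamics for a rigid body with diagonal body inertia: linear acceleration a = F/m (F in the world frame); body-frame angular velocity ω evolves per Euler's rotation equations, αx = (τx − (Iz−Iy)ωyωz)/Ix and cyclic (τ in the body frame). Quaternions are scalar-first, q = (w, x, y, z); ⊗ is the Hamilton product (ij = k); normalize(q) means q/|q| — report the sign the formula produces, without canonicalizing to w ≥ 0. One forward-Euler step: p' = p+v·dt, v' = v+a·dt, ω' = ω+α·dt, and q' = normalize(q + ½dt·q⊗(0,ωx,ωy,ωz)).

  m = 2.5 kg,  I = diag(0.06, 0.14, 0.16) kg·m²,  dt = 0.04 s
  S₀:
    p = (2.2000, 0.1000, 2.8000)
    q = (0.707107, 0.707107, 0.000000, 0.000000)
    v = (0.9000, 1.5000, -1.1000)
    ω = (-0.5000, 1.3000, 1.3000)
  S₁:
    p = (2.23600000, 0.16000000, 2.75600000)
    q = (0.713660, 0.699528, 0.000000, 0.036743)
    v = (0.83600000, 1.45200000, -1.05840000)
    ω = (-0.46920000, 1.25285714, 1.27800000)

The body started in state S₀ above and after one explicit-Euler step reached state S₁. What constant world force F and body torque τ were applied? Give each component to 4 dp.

velocity change Δv = (-0.06400000, -0.04800000, 0.04160000)
applied force F = (-4.0000, -3.0000, 2.6000)
rate change Δω = (0.03080000, -0.04714286, -0.02200000)
gyro term ω₀×Iω₀ = (0.0338, 0.0650, -0.0520)
τ = I·(Δω/dt) + ω₀×(Iω₀) = (0.0800, -0.1000, -0.1400)

F = (-4.0000, -3.0000, 2.6000)
τ = (0.0800, -0.1000, -0.1400)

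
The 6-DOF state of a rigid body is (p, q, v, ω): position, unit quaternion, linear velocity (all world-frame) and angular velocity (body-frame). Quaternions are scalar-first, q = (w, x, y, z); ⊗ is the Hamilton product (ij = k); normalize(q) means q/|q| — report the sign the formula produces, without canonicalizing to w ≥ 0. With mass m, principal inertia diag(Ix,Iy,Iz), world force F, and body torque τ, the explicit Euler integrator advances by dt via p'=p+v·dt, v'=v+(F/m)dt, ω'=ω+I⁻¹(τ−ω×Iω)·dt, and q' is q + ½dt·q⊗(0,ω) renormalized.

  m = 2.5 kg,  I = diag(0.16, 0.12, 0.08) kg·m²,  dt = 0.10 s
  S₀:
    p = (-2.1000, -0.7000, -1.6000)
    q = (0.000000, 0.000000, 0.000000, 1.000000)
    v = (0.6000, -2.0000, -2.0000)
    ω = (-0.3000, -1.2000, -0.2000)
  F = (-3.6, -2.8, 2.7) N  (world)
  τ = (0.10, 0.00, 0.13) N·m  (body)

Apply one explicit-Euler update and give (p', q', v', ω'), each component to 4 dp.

ω×(Iω) gyroscopic = (-0.0096, 0.0048, -0.0144)
angular accel α = (0.6850, -0.0400, 1.8050)
new body rate ω' = (-0.2315, -1.2040, -0.0195)
Hamilton product q⊗(0,ω) = (0.2000000, 1.2000000, -0.3000000, 0.0000000)
q + ½dt·q⊗(0,ω), renormalized = (0.0100, 0.0599, -0.0150, 0.9980)
a = (-1.4400, -1.1200, 1.0800)
new position p' = (-2.0400, -0.9000, -1.8000)
v + (F/m)dt = (0.4560, -2.1120, -1.8920)

p' = (-2.0400, -0.9000, -1.8000)
q' = (0.0100, 0.0599, -0.0150, 0.9980)
v' = (0.4560, -2.1120, -1.8920)
ω' = (-0.2315, -1.2040, -0.0195)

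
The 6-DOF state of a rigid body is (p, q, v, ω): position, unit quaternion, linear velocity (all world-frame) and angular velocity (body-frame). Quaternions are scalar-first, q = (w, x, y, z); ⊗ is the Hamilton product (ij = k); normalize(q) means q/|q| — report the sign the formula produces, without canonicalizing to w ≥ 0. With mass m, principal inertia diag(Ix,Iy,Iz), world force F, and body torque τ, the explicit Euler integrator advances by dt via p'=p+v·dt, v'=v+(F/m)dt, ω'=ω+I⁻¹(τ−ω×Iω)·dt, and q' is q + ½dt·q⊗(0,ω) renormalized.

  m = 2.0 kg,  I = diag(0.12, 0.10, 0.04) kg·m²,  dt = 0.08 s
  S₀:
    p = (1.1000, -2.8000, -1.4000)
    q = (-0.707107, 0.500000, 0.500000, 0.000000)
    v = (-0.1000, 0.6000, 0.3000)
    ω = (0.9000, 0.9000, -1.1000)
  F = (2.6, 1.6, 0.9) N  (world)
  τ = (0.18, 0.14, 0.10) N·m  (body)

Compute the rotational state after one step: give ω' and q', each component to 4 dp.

ω' = (0.9804, 1.0754, -0.8676)
q' = (-0.7414, 0.4515, 0.4954, 0.0310)

precession coupling ω×(Iω) = (0.0594, -0.0792, -0.0162)
angular accel α = (1.0050, 2.1920, 2.9050)
ω' = ω + α·dt = (0.9804, 1.0754, -0.8676)
2q̇ = q⊗(0,ω) = (-0.9000000, -1.1863963, -0.0863963, 0.7778177)
q + ½dt·q⊗(0,ω), renormalized = (-0.7414, 0.4515, 0.4954, 0.0310)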